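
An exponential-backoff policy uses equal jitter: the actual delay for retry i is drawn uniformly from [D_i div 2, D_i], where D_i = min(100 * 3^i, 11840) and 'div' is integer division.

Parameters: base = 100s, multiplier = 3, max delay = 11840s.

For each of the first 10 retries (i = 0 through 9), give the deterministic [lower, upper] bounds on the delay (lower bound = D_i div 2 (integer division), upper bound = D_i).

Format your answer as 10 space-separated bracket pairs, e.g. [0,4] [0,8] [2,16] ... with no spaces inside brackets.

Answer: [50,100] [150,300] [450,900] [1350,2700] [4050,8100] [5920,11840] [5920,11840] [5920,11840] [5920,11840] [5920,11840]

Derivation:
Computing bounds per retry:
  i=0: D_i=min(100*3^0,11840)=100, bounds=[50,100]
  i=1: D_i=min(100*3^1,11840)=300, bounds=[150,300]
  i=2: D_i=min(100*3^2,11840)=900, bounds=[450,900]
  i=3: D_i=min(100*3^3,11840)=2700, bounds=[1350,2700]
  i=4: D_i=min(100*3^4,11840)=8100, bounds=[4050,8100]
  i=5: D_i=min(100*3^5,11840)=11840, bounds=[5920,11840]
  i=6: D_i=min(100*3^6,11840)=11840, bounds=[5920,11840]
  i=7: D_i=min(100*3^7,11840)=11840, bounds=[5920,11840]
  i=8: D_i=min(100*3^8,11840)=11840, bounds=[5920,11840]
  i=9: D_i=min(100*3^9,11840)=11840, bounds=[5920,11840]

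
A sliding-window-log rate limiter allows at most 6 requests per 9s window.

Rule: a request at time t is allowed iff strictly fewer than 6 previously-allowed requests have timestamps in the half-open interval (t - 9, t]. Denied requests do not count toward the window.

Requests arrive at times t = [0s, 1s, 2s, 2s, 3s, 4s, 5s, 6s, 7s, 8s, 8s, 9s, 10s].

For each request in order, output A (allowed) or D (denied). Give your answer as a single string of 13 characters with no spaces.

Answer: AAAAAADDDDDAA

Derivation:
Tracking allowed requests in the window:
  req#1 t=0s: ALLOW
  req#2 t=1s: ALLOW
  req#3 t=2s: ALLOW
  req#4 t=2s: ALLOW
  req#5 t=3s: ALLOW
  req#6 t=4s: ALLOW
  req#7 t=5s: DENY
  req#8 t=6s: DENY
  req#9 t=7s: DENY
  req#10 t=8s: DENY
  req#11 t=8s: DENY
  req#12 t=9s: ALLOW
  req#13 t=10s: ALLOW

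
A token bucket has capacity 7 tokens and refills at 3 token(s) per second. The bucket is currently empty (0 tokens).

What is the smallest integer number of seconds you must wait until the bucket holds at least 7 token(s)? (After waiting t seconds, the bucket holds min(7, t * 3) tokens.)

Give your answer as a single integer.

Need t * 3 >= 7, so t >= 7/3.
Smallest integer t = ceil(7/3) = 3.

Answer: 3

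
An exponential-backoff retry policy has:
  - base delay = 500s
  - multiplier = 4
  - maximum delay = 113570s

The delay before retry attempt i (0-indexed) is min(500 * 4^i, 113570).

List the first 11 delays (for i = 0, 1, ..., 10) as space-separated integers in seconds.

Computing each delay:
  i=0: min(500*4^0, 113570) = 500
  i=1: min(500*4^1, 113570) = 2000
  i=2: min(500*4^2, 113570) = 8000
  i=3: min(500*4^3, 113570) = 32000
  i=4: min(500*4^4, 113570) = 113570
  i=5: min(500*4^5, 113570) = 113570
  i=6: min(500*4^6, 113570) = 113570
  i=7: min(500*4^7, 113570) = 113570
  i=8: min(500*4^8, 113570) = 113570
  i=9: min(500*4^9, 113570) = 113570
  i=10: min(500*4^10, 113570) = 113570

Answer: 500 2000 8000 32000 113570 113570 113570 113570 113570 113570 113570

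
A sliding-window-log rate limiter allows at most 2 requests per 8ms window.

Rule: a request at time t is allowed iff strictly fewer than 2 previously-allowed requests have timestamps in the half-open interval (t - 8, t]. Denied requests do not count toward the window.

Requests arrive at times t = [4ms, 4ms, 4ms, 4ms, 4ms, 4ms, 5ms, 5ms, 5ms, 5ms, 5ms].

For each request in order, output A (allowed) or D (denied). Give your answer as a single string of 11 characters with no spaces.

Answer: AADDDDDDDDD

Derivation:
Tracking allowed requests in the window:
  req#1 t=4ms: ALLOW
  req#2 t=4ms: ALLOW
  req#3 t=4ms: DENY
  req#4 t=4ms: DENY
  req#5 t=4ms: DENY
  req#6 t=4ms: DENY
  req#7 t=5ms: DENY
  req#8 t=5ms: DENY
  req#9 t=5ms: DENY
  req#10 t=5ms: DENY
  req#11 t=5ms: DENY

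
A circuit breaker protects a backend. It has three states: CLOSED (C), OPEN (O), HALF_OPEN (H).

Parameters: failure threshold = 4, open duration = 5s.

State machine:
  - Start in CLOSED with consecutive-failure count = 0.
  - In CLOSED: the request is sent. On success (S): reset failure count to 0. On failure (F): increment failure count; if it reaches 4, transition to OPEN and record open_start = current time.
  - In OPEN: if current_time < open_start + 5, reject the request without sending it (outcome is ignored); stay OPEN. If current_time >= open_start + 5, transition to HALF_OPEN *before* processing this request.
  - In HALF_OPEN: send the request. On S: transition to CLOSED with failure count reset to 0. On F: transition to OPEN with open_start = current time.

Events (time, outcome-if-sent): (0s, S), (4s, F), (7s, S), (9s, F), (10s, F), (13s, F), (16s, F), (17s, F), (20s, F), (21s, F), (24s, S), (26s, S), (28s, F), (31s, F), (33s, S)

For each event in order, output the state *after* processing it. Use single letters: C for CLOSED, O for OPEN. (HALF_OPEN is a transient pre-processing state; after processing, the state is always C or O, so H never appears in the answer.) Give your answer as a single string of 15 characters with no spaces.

Answer: CCCCCCOOOOOCCCC

Derivation:
State after each event:
  event#1 t=0s outcome=S: state=CLOSED
  event#2 t=4s outcome=F: state=CLOSED
  event#3 t=7s outcome=S: state=CLOSED
  event#4 t=9s outcome=F: state=CLOSED
  event#5 t=10s outcome=F: state=CLOSED
  event#6 t=13s outcome=F: state=CLOSED
  event#7 t=16s outcome=F: state=OPEN
  event#8 t=17s outcome=F: state=OPEN
  event#9 t=20s outcome=F: state=OPEN
  event#10 t=21s outcome=F: state=OPEN
  event#11 t=24s outcome=S: state=OPEN
  event#12 t=26s outcome=S: state=CLOSED
  event#13 t=28s outcome=F: state=CLOSED
  event#14 t=31s outcome=F: state=CLOSED
  event#15 t=33s outcome=S: state=CLOSED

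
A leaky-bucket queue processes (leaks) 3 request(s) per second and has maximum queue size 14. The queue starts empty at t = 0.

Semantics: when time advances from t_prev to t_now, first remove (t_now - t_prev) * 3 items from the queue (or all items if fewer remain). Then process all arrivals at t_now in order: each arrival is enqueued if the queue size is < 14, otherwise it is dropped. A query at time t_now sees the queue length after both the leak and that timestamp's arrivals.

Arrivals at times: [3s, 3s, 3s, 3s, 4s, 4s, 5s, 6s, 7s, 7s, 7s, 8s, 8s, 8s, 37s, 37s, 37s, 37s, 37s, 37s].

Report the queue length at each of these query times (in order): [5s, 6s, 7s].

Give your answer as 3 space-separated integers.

Answer: 1 1 3

Derivation:
Queue lengths at query times:
  query t=5s: backlog = 1
  query t=6s: backlog = 1
  query t=7s: backlog = 3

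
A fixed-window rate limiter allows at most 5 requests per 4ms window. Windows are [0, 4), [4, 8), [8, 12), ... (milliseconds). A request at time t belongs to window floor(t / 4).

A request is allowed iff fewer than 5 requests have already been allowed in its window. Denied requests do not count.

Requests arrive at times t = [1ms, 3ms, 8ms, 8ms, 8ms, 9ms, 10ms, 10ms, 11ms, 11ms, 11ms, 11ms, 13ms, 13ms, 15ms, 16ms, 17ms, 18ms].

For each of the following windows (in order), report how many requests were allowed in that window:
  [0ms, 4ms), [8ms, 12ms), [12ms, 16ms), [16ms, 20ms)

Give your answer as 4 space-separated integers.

Processing requests:
  req#1 t=1ms (window 0): ALLOW
  req#2 t=3ms (window 0): ALLOW
  req#3 t=8ms (window 2): ALLOW
  req#4 t=8ms (window 2): ALLOW
  req#5 t=8ms (window 2): ALLOW
  req#6 t=9ms (window 2): ALLOW
  req#7 t=10ms (window 2): ALLOW
  req#8 t=10ms (window 2): DENY
  req#9 t=11ms (window 2): DENY
  req#10 t=11ms (window 2): DENY
  req#11 t=11ms (window 2): DENY
  req#12 t=11ms (window 2): DENY
  req#13 t=13ms (window 3): ALLOW
  req#14 t=13ms (window 3): ALLOW
  req#15 t=15ms (window 3): ALLOW
  req#16 t=16ms (window 4): ALLOW
  req#17 t=17ms (window 4): ALLOW
  req#18 t=18ms (window 4): ALLOW

Allowed counts by window: 2 5 3 3

Answer: 2 5 3 3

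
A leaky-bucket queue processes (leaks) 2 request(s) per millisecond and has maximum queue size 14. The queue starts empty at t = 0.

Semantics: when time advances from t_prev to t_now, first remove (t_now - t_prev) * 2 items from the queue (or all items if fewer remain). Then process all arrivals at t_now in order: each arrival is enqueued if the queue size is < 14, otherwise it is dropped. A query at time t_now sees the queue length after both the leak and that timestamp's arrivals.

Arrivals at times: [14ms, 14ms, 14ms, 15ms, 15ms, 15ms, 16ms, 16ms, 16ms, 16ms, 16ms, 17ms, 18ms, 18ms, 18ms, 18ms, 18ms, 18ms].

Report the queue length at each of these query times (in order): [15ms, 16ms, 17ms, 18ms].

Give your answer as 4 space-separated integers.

Answer: 4 7 6 10

Derivation:
Queue lengths at query times:
  query t=15ms: backlog = 4
  query t=16ms: backlog = 7
  query t=17ms: backlog = 6
  query t=18ms: backlog = 10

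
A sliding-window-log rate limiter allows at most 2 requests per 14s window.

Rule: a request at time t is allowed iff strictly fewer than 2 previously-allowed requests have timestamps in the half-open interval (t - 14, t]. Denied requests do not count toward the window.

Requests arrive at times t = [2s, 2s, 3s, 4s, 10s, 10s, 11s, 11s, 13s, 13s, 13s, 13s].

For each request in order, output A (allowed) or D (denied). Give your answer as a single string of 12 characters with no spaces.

Tracking allowed requests in the window:
  req#1 t=2s: ALLOW
  req#2 t=2s: ALLOW
  req#3 t=3s: DENY
  req#4 t=4s: DENY
  req#5 t=10s: DENY
  req#6 t=10s: DENY
  req#7 t=11s: DENY
  req#8 t=11s: DENY
  req#9 t=13s: DENY
  req#10 t=13s: DENY
  req#11 t=13s: DENY
  req#12 t=13s: DENY

Answer: AADDDDDDDDDD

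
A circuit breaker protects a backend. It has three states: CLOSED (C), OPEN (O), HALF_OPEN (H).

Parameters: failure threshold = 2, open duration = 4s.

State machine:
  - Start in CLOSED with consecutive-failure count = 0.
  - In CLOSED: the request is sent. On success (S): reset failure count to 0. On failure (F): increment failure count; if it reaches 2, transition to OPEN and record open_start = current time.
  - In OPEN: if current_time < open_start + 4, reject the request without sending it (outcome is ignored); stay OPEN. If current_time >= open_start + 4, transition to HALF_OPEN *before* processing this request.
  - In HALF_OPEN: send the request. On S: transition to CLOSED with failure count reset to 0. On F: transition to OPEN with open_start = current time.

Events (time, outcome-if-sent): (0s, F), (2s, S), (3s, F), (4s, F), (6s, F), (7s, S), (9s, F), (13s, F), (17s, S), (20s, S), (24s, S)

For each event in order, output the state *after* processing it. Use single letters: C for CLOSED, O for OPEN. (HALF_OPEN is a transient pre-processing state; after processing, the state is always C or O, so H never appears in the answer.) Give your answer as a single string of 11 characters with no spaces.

State after each event:
  event#1 t=0s outcome=F: state=CLOSED
  event#2 t=2s outcome=S: state=CLOSED
  event#3 t=3s outcome=F: state=CLOSED
  event#4 t=4s outcome=F: state=OPEN
  event#5 t=6s outcome=F: state=OPEN
  event#6 t=7s outcome=S: state=OPEN
  event#7 t=9s outcome=F: state=OPEN
  event#8 t=13s outcome=F: state=OPEN
  event#9 t=17s outcome=S: state=CLOSED
  event#10 t=20s outcome=S: state=CLOSED
  event#11 t=24s outcome=S: state=CLOSED

Answer: CCCOOOOOCCC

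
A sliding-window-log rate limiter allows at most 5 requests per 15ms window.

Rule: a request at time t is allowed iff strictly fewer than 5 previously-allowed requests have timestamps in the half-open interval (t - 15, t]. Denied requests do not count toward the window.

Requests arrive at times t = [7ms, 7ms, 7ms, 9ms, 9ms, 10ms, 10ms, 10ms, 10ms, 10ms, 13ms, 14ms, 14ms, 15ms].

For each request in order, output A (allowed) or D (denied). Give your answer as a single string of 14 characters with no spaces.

Answer: AAAAADDDDDDDDD

Derivation:
Tracking allowed requests in the window:
  req#1 t=7ms: ALLOW
  req#2 t=7ms: ALLOW
  req#3 t=7ms: ALLOW
  req#4 t=9ms: ALLOW
  req#5 t=9ms: ALLOW
  req#6 t=10ms: DENY
  req#7 t=10ms: DENY
  req#8 t=10ms: DENY
  req#9 t=10ms: DENY
  req#10 t=10ms: DENY
  req#11 t=13ms: DENY
  req#12 t=14ms: DENY
  req#13 t=14ms: DENY
  req#14 t=15ms: DENY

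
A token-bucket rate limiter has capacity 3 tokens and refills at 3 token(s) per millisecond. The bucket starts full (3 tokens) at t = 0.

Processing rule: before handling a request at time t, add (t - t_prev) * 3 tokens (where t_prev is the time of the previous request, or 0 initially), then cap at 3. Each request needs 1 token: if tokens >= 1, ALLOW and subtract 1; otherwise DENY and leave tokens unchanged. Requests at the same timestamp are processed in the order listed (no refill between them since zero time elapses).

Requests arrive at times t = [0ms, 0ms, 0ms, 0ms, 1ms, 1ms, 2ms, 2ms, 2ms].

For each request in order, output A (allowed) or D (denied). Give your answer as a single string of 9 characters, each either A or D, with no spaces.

Simulating step by step:
  req#1 t=0ms: ALLOW
  req#2 t=0ms: ALLOW
  req#3 t=0ms: ALLOW
  req#4 t=0ms: DENY
  req#5 t=1ms: ALLOW
  req#6 t=1ms: ALLOW
  req#7 t=2ms: ALLOW
  req#8 t=2ms: ALLOW
  req#9 t=2ms: ALLOW

Answer: AAADAAAAA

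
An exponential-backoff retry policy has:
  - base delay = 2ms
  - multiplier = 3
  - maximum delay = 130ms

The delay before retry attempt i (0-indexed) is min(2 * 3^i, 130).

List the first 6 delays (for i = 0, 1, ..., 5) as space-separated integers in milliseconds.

Answer: 2 6 18 54 130 130

Derivation:
Computing each delay:
  i=0: min(2*3^0, 130) = 2
  i=1: min(2*3^1, 130) = 6
  i=2: min(2*3^2, 130) = 18
  i=3: min(2*3^3, 130) = 54
  i=4: min(2*3^4, 130) = 130
  i=5: min(2*3^5, 130) = 130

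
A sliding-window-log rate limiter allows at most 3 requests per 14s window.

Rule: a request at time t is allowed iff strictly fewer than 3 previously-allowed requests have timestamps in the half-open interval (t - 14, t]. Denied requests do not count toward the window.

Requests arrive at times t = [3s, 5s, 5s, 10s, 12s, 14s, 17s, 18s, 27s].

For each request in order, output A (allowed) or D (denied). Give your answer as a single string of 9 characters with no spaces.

Answer: AAADDDADA

Derivation:
Tracking allowed requests in the window:
  req#1 t=3s: ALLOW
  req#2 t=5s: ALLOW
  req#3 t=5s: ALLOW
  req#4 t=10s: DENY
  req#5 t=12s: DENY
  req#6 t=14s: DENY
  req#7 t=17s: ALLOW
  req#8 t=18s: DENY
  req#9 t=27s: ALLOW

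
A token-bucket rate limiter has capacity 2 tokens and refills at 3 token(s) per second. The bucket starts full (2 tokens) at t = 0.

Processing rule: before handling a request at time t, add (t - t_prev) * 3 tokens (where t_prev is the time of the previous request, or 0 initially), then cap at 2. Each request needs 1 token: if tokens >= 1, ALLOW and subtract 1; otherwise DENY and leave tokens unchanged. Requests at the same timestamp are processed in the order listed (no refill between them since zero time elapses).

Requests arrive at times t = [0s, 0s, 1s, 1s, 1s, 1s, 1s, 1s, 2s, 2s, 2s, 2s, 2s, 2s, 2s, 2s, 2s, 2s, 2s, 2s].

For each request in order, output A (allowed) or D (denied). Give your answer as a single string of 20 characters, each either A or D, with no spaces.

Simulating step by step:
  req#1 t=0s: ALLOW
  req#2 t=0s: ALLOW
  req#3 t=1s: ALLOW
  req#4 t=1s: ALLOW
  req#5 t=1s: DENY
  req#6 t=1s: DENY
  req#7 t=1s: DENY
  req#8 t=1s: DENY
  req#9 t=2s: ALLOW
  req#10 t=2s: ALLOW
  req#11 t=2s: DENY
  req#12 t=2s: DENY
  req#13 t=2s: DENY
  req#14 t=2s: DENY
  req#15 t=2s: DENY
  req#16 t=2s: DENY
  req#17 t=2s: DENY
  req#18 t=2s: DENY
  req#19 t=2s: DENY
  req#20 t=2s: DENY

Answer: AAAADDDDAADDDDDDDDDD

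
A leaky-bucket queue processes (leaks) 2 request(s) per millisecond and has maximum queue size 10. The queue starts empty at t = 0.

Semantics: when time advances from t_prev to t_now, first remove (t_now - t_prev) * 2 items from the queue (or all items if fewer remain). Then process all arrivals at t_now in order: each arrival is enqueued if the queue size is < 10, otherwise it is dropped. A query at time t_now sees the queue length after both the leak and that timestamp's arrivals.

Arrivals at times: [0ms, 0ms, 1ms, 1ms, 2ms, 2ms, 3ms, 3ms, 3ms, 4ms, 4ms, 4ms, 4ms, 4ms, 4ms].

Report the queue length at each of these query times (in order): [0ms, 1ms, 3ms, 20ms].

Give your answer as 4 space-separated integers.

Queue lengths at query times:
  query t=0ms: backlog = 2
  query t=1ms: backlog = 2
  query t=3ms: backlog = 3
  query t=20ms: backlog = 0

Answer: 2 2 3 0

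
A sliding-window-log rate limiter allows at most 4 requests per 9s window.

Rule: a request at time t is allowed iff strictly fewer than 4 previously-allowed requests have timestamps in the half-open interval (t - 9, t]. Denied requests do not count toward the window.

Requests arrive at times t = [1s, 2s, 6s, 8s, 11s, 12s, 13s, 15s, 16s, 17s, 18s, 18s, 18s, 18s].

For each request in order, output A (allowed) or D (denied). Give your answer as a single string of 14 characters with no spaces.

Tracking allowed requests in the window:
  req#1 t=1s: ALLOW
  req#2 t=2s: ALLOW
  req#3 t=6s: ALLOW
  req#4 t=8s: ALLOW
  req#5 t=11s: ALLOW
  req#6 t=12s: ALLOW
  req#7 t=13s: DENY
  req#8 t=15s: ALLOW
  req#9 t=16s: DENY
  req#10 t=17s: ALLOW
  req#11 t=18s: DENY
  req#12 t=18s: DENY
  req#13 t=18s: DENY
  req#14 t=18s: DENY

Answer: AAAAAADADADDDD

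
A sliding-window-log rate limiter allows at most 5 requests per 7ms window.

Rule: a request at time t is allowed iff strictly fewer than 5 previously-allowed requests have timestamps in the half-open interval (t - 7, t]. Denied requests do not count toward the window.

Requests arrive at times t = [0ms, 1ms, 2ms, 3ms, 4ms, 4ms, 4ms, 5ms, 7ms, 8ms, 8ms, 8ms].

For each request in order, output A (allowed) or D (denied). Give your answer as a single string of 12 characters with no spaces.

Answer: AAAAADDDAADD

Derivation:
Tracking allowed requests in the window:
  req#1 t=0ms: ALLOW
  req#2 t=1ms: ALLOW
  req#3 t=2ms: ALLOW
  req#4 t=3ms: ALLOW
  req#5 t=4ms: ALLOW
  req#6 t=4ms: DENY
  req#7 t=4ms: DENY
  req#8 t=5ms: DENY
  req#9 t=7ms: ALLOW
  req#10 t=8ms: ALLOW
  req#11 t=8ms: DENY
  req#12 t=8ms: DENY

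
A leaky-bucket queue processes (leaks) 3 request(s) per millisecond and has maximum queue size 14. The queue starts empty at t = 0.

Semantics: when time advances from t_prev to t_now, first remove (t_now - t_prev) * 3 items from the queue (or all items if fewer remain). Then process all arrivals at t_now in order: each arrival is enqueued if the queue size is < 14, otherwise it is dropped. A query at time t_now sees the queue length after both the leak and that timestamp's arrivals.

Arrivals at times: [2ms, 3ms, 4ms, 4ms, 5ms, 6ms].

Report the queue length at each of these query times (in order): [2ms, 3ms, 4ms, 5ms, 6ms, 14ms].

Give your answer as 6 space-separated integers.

Answer: 1 1 2 1 1 0

Derivation:
Queue lengths at query times:
  query t=2ms: backlog = 1
  query t=3ms: backlog = 1
  query t=4ms: backlog = 2
  query t=5ms: backlog = 1
  query t=6ms: backlog = 1
  query t=14ms: backlog = 0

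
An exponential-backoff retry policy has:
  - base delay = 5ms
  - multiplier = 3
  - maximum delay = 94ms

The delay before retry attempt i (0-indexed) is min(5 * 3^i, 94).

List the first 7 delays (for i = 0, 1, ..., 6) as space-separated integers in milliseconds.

Answer: 5 15 45 94 94 94 94

Derivation:
Computing each delay:
  i=0: min(5*3^0, 94) = 5
  i=1: min(5*3^1, 94) = 15
  i=2: min(5*3^2, 94) = 45
  i=3: min(5*3^3, 94) = 94
  i=4: min(5*3^4, 94) = 94
  i=5: min(5*3^5, 94) = 94
  i=6: min(5*3^6, 94) = 94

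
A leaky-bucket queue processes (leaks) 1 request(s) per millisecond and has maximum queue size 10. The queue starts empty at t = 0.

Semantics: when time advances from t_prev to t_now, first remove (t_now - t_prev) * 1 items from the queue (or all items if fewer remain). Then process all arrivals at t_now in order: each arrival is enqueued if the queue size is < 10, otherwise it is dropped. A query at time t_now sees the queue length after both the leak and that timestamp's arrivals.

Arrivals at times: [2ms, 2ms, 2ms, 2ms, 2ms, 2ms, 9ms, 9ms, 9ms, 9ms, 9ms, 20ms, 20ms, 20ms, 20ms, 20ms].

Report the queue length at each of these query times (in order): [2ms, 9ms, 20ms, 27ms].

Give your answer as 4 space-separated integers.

Answer: 6 5 5 0

Derivation:
Queue lengths at query times:
  query t=2ms: backlog = 6
  query t=9ms: backlog = 5
  query t=20ms: backlog = 5
  query t=27ms: backlog = 0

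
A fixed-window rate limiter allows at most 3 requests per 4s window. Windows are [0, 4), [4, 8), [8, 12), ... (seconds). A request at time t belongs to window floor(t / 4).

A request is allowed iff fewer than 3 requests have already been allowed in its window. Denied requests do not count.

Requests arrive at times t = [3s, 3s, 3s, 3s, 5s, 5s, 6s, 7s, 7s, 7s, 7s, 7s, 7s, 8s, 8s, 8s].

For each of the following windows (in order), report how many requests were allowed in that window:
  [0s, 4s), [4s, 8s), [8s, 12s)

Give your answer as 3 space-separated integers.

Processing requests:
  req#1 t=3s (window 0): ALLOW
  req#2 t=3s (window 0): ALLOW
  req#3 t=3s (window 0): ALLOW
  req#4 t=3s (window 0): DENY
  req#5 t=5s (window 1): ALLOW
  req#6 t=5s (window 1): ALLOW
  req#7 t=6s (window 1): ALLOW
  req#8 t=7s (window 1): DENY
  req#9 t=7s (window 1): DENY
  req#10 t=7s (window 1): DENY
  req#11 t=7s (window 1): DENY
  req#12 t=7s (window 1): DENY
  req#13 t=7s (window 1): DENY
  req#14 t=8s (window 2): ALLOW
  req#15 t=8s (window 2): ALLOW
  req#16 t=8s (window 2): ALLOW

Allowed counts by window: 3 3 3

Answer: 3 3 3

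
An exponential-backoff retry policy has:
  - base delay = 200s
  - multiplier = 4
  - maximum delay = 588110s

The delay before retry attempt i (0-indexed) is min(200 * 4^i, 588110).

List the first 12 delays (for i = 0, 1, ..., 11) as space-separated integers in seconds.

Answer: 200 800 3200 12800 51200 204800 588110 588110 588110 588110 588110 588110

Derivation:
Computing each delay:
  i=0: min(200*4^0, 588110) = 200
  i=1: min(200*4^1, 588110) = 800
  i=2: min(200*4^2, 588110) = 3200
  i=3: min(200*4^3, 588110) = 12800
  i=4: min(200*4^4, 588110) = 51200
  i=5: min(200*4^5, 588110) = 204800
  i=6: min(200*4^6, 588110) = 588110
  i=7: min(200*4^7, 588110) = 588110
  i=8: min(200*4^8, 588110) = 588110
  i=9: min(200*4^9, 588110) = 588110
  i=10: min(200*4^10, 588110) = 588110
  i=11: min(200*4^11, 588110) = 588110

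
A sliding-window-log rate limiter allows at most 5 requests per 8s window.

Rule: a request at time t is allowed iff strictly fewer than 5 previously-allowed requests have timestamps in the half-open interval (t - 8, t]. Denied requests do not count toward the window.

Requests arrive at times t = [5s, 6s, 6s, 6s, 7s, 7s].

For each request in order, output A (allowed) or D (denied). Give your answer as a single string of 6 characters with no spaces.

Answer: AAAAAD

Derivation:
Tracking allowed requests in the window:
  req#1 t=5s: ALLOW
  req#2 t=6s: ALLOW
  req#3 t=6s: ALLOW
  req#4 t=6s: ALLOW
  req#5 t=7s: ALLOW
  req#6 t=7s: DENY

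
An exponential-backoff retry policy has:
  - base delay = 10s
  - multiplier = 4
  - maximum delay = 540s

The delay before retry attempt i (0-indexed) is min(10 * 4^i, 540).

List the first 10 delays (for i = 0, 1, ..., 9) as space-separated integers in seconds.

Computing each delay:
  i=0: min(10*4^0, 540) = 10
  i=1: min(10*4^1, 540) = 40
  i=2: min(10*4^2, 540) = 160
  i=3: min(10*4^3, 540) = 540
  i=4: min(10*4^4, 540) = 540
  i=5: min(10*4^5, 540) = 540
  i=6: min(10*4^6, 540) = 540
  i=7: min(10*4^7, 540) = 540
  i=8: min(10*4^8, 540) = 540
  i=9: min(10*4^9, 540) = 540

Answer: 10 40 160 540 540 540 540 540 540 540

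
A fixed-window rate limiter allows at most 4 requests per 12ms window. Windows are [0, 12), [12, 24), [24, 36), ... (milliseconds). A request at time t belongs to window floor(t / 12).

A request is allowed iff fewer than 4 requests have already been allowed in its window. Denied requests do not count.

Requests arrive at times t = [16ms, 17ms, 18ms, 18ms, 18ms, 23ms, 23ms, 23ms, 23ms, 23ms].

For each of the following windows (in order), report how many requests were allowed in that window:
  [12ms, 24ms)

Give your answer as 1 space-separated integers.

Answer: 4

Derivation:
Processing requests:
  req#1 t=16ms (window 1): ALLOW
  req#2 t=17ms (window 1): ALLOW
  req#3 t=18ms (window 1): ALLOW
  req#4 t=18ms (window 1): ALLOW
  req#5 t=18ms (window 1): DENY
  req#6 t=23ms (window 1): DENY
  req#7 t=23ms (window 1): DENY
  req#8 t=23ms (window 1): DENY
  req#9 t=23ms (window 1): DENY
  req#10 t=23ms (window 1): DENY

Allowed counts by window: 4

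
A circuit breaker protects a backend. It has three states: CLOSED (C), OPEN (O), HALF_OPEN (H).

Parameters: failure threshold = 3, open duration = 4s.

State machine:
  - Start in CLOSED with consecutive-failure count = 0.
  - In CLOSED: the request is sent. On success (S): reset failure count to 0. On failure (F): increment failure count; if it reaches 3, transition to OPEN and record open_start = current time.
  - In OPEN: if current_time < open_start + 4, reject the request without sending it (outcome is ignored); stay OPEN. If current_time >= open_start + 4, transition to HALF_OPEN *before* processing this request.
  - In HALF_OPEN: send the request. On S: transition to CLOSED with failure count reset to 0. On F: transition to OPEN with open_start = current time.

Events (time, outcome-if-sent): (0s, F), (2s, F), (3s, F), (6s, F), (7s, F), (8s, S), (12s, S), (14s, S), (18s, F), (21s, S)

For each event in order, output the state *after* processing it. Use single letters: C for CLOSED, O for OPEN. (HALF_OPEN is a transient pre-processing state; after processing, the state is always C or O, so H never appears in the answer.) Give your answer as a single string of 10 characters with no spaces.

Answer: CCOOOOCCCC

Derivation:
State after each event:
  event#1 t=0s outcome=F: state=CLOSED
  event#2 t=2s outcome=F: state=CLOSED
  event#3 t=3s outcome=F: state=OPEN
  event#4 t=6s outcome=F: state=OPEN
  event#5 t=7s outcome=F: state=OPEN
  event#6 t=8s outcome=S: state=OPEN
  event#7 t=12s outcome=S: state=CLOSED
  event#8 t=14s outcome=S: state=CLOSED
  event#9 t=18s outcome=F: state=CLOSED
  event#10 t=21s outcome=S: state=CLOSED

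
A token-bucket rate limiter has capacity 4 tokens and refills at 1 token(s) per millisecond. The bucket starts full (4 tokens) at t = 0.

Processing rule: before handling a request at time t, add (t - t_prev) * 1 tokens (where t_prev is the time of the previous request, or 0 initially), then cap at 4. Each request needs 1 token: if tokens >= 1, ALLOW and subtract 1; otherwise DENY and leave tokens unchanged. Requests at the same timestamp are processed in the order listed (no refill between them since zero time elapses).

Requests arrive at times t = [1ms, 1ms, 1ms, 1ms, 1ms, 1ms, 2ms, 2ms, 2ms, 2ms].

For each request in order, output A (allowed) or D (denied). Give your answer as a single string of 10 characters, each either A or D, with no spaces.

Simulating step by step:
  req#1 t=1ms: ALLOW
  req#2 t=1ms: ALLOW
  req#3 t=1ms: ALLOW
  req#4 t=1ms: ALLOW
  req#5 t=1ms: DENY
  req#6 t=1ms: DENY
  req#7 t=2ms: ALLOW
  req#8 t=2ms: DENY
  req#9 t=2ms: DENY
  req#10 t=2ms: DENY

Answer: AAAADDADDD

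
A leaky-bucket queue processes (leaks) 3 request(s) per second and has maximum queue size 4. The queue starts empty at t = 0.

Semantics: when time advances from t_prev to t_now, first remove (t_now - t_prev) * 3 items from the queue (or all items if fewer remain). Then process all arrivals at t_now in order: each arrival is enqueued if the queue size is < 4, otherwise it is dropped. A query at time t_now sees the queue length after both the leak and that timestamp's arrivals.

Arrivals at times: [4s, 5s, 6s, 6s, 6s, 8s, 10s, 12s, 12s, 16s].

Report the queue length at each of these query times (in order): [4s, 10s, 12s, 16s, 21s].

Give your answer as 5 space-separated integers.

Queue lengths at query times:
  query t=4s: backlog = 1
  query t=10s: backlog = 1
  query t=12s: backlog = 2
  query t=16s: backlog = 1
  query t=21s: backlog = 0

Answer: 1 1 2 1 0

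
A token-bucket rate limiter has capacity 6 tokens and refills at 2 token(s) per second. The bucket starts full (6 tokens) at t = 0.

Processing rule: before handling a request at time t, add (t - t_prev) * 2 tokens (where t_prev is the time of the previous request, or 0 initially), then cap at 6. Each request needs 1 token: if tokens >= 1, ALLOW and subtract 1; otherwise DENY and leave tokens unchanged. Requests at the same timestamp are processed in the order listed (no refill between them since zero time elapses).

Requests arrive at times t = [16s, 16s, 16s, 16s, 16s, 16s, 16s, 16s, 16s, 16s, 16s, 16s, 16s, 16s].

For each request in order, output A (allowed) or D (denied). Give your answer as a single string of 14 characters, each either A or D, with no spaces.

Answer: AAAAAADDDDDDDD

Derivation:
Simulating step by step:
  req#1 t=16s: ALLOW
  req#2 t=16s: ALLOW
  req#3 t=16s: ALLOW
  req#4 t=16s: ALLOW
  req#5 t=16s: ALLOW
  req#6 t=16s: ALLOW
  req#7 t=16s: DENY
  req#8 t=16s: DENY
  req#9 t=16s: DENY
  req#10 t=16s: DENY
  req#11 t=16s: DENY
  req#12 t=16s: DENY
  req#13 t=16s: DENY
  req#14 t=16s: DENY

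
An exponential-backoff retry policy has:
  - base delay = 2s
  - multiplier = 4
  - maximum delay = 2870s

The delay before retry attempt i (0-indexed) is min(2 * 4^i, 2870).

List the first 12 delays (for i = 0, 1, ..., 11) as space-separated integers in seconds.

Answer: 2 8 32 128 512 2048 2870 2870 2870 2870 2870 2870

Derivation:
Computing each delay:
  i=0: min(2*4^0, 2870) = 2
  i=1: min(2*4^1, 2870) = 8
  i=2: min(2*4^2, 2870) = 32
  i=3: min(2*4^3, 2870) = 128
  i=4: min(2*4^4, 2870) = 512
  i=5: min(2*4^5, 2870) = 2048
  i=6: min(2*4^6, 2870) = 2870
  i=7: min(2*4^7, 2870) = 2870
  i=8: min(2*4^8, 2870) = 2870
  i=9: min(2*4^9, 2870) = 2870
  i=10: min(2*4^10, 2870) = 2870
  i=11: min(2*4^11, 2870) = 2870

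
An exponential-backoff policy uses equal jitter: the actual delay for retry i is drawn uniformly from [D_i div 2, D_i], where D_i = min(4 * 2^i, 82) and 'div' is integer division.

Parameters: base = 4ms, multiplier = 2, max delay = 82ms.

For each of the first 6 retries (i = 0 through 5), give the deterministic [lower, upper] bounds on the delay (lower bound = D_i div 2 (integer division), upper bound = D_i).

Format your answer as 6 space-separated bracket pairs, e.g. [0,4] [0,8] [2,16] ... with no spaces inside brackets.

Answer: [2,4] [4,8] [8,16] [16,32] [32,64] [41,82]

Derivation:
Computing bounds per retry:
  i=0: D_i=min(4*2^0,82)=4, bounds=[2,4]
  i=1: D_i=min(4*2^1,82)=8, bounds=[4,8]
  i=2: D_i=min(4*2^2,82)=16, bounds=[8,16]
  i=3: D_i=min(4*2^3,82)=32, bounds=[16,32]
  i=4: D_i=min(4*2^4,82)=64, bounds=[32,64]
  i=5: D_i=min(4*2^5,82)=82, bounds=[41,82]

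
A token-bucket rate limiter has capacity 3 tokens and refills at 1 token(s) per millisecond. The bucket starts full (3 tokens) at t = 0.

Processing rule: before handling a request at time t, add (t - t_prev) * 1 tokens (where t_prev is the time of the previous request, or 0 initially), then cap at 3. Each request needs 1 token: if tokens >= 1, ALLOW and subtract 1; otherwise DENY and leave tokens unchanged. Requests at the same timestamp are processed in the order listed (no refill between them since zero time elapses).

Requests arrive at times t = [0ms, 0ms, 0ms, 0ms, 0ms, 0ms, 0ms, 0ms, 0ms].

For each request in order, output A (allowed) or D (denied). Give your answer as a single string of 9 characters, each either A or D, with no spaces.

Answer: AAADDDDDD

Derivation:
Simulating step by step:
  req#1 t=0ms: ALLOW
  req#2 t=0ms: ALLOW
  req#3 t=0ms: ALLOW
  req#4 t=0ms: DENY
  req#5 t=0ms: DENY
  req#6 t=0ms: DENY
  req#7 t=0ms: DENY
  req#8 t=0ms: DENY
  req#9 t=0ms: DENY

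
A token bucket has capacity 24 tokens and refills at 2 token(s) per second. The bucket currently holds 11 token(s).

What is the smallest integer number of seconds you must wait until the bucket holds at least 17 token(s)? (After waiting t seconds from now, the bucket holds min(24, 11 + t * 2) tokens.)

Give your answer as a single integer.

Need 11 + t * 2 >= 17, so t >= 6/2.
Smallest integer t = ceil(6/2) = 3.

Answer: 3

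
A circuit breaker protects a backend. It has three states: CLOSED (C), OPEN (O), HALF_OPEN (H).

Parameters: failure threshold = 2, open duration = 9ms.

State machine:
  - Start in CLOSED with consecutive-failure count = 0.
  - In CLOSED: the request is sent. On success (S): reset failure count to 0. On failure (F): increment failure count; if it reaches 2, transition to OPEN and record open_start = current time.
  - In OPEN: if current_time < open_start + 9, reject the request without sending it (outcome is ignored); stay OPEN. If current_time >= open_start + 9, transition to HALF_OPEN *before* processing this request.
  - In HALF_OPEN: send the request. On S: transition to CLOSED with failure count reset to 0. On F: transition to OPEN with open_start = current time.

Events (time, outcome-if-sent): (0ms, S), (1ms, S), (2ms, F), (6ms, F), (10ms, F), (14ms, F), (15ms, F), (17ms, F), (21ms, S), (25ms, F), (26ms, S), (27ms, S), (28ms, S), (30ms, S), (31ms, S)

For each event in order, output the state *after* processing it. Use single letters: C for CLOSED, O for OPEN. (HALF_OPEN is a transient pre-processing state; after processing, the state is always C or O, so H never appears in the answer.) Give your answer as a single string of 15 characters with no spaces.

Answer: CCCOOOOOOOOOOOO

Derivation:
State after each event:
  event#1 t=0ms outcome=S: state=CLOSED
  event#2 t=1ms outcome=S: state=CLOSED
  event#3 t=2ms outcome=F: state=CLOSED
  event#4 t=6ms outcome=F: state=OPEN
  event#5 t=10ms outcome=F: state=OPEN
  event#6 t=14ms outcome=F: state=OPEN
  event#7 t=15ms outcome=F: state=OPEN
  event#8 t=17ms outcome=F: state=OPEN
  event#9 t=21ms outcome=S: state=OPEN
  event#10 t=25ms outcome=F: state=OPEN
  event#11 t=26ms outcome=S: state=OPEN
  event#12 t=27ms outcome=S: state=OPEN
  event#13 t=28ms outcome=S: state=OPEN
  event#14 t=30ms outcome=S: state=OPEN
  event#15 t=31ms outcome=S: state=OPEN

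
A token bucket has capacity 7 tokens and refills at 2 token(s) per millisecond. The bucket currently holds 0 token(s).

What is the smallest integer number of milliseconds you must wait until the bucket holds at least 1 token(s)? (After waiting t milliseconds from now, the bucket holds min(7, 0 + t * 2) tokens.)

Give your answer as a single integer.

Need 0 + t * 2 >= 1, so t >= 1/2.
Smallest integer t = ceil(1/2) = 1.

Answer: 1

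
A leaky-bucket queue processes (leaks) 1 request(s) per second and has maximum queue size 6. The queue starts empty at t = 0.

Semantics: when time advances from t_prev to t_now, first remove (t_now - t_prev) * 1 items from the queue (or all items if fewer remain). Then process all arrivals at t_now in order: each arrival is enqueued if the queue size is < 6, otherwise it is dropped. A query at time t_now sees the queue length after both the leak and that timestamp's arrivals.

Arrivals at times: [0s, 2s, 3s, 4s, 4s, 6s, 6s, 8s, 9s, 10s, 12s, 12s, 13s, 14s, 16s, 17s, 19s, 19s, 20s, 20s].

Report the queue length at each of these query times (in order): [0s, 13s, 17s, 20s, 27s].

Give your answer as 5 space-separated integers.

Queue lengths at query times:
  query t=0s: backlog = 1
  query t=13s: backlog = 2
  query t=17s: backlog = 1
  query t=20s: backlog = 3
  query t=27s: backlog = 0

Answer: 1 2 1 3 0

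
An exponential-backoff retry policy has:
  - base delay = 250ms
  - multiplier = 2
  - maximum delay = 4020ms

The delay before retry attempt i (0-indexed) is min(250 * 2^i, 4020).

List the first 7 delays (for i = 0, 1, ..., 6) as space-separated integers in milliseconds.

Computing each delay:
  i=0: min(250*2^0, 4020) = 250
  i=1: min(250*2^1, 4020) = 500
  i=2: min(250*2^2, 4020) = 1000
  i=3: min(250*2^3, 4020) = 2000
  i=4: min(250*2^4, 4020) = 4000
  i=5: min(250*2^5, 4020) = 4020
  i=6: min(250*2^6, 4020) = 4020

Answer: 250 500 1000 2000 4000 4020 4020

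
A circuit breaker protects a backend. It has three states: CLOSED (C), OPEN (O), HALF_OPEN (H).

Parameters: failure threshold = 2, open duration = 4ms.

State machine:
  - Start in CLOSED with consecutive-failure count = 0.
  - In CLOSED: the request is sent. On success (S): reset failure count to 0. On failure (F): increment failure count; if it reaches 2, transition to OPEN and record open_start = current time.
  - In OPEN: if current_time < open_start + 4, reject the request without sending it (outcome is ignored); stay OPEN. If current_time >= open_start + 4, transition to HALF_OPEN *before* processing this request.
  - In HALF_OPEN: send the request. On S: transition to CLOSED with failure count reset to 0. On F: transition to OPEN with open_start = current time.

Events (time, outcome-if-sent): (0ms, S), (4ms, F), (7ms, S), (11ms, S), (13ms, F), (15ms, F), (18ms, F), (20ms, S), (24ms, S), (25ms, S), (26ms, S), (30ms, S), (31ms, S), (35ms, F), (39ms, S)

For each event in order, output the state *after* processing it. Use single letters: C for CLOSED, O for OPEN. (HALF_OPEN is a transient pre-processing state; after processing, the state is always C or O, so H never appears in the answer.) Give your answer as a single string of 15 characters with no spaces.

State after each event:
  event#1 t=0ms outcome=S: state=CLOSED
  event#2 t=4ms outcome=F: state=CLOSED
  event#3 t=7ms outcome=S: state=CLOSED
  event#4 t=11ms outcome=S: state=CLOSED
  event#5 t=13ms outcome=F: state=CLOSED
  event#6 t=15ms outcome=F: state=OPEN
  event#7 t=18ms outcome=F: state=OPEN
  event#8 t=20ms outcome=S: state=CLOSED
  event#9 t=24ms outcome=S: state=CLOSED
  event#10 t=25ms outcome=S: state=CLOSED
  event#11 t=26ms outcome=S: state=CLOSED
  event#12 t=30ms outcome=S: state=CLOSED
  event#13 t=31ms outcome=S: state=CLOSED
  event#14 t=35ms outcome=F: state=CLOSED
  event#15 t=39ms outcome=S: state=CLOSED

Answer: CCCCCOOCCCCCCCC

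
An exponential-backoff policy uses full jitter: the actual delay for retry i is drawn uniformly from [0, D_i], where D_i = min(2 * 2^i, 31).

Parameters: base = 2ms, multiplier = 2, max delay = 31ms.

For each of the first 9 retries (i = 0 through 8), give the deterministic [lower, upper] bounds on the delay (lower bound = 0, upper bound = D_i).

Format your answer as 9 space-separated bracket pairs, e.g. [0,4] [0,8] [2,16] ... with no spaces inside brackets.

Computing bounds per retry:
  i=0: D_i=min(2*2^0,31)=2, bounds=[0,2]
  i=1: D_i=min(2*2^1,31)=4, bounds=[0,4]
  i=2: D_i=min(2*2^2,31)=8, bounds=[0,8]
  i=3: D_i=min(2*2^3,31)=16, bounds=[0,16]
  i=4: D_i=min(2*2^4,31)=31, bounds=[0,31]
  i=5: D_i=min(2*2^5,31)=31, bounds=[0,31]
  i=6: D_i=min(2*2^6,31)=31, bounds=[0,31]
  i=7: D_i=min(2*2^7,31)=31, bounds=[0,31]
  i=8: D_i=min(2*2^8,31)=31, bounds=[0,31]

Answer: [0,2] [0,4] [0,8] [0,16] [0,31] [0,31] [0,31] [0,31] [0,31]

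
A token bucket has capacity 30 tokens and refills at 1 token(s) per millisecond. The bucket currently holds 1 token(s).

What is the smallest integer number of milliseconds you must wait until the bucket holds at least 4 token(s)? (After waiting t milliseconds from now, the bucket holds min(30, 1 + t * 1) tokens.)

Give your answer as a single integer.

Answer: 3

Derivation:
Need 1 + t * 1 >= 4, so t >= 3/1.
Smallest integer t = ceil(3/1) = 3.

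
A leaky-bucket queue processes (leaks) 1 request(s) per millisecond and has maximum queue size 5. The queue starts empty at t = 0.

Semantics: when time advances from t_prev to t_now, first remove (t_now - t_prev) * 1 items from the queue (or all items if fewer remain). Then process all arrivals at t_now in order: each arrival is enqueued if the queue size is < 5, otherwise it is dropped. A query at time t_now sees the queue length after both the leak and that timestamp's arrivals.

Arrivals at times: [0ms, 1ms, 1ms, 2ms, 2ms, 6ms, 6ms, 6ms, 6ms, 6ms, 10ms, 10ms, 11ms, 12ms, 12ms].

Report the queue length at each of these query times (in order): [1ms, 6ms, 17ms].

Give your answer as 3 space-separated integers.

Queue lengths at query times:
  query t=1ms: backlog = 2
  query t=6ms: backlog = 5
  query t=17ms: backlog = 0

Answer: 2 5 0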